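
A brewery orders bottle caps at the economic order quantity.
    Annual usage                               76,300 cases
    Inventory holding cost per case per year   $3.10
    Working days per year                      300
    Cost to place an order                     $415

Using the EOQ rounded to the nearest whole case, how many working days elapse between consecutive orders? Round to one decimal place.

17.8 days

Optimal lot size Q* = (2 × 76,300 × $415 / $3.1)^½ ≈ 4,519.81 → Q = 4,520 cases
Days between orders = 300 / (D/Q) = 300 / 16.881 ≈ 17.772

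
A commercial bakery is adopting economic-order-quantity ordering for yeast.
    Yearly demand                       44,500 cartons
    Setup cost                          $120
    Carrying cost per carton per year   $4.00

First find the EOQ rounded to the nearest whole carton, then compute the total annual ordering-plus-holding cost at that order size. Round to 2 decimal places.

$6,536.05

EOQ = √(2DS/H) = √(2 × 44,500 × 120 / 4)
    = √(2,670,000.00) ≈ 1,634.01 → Q = 1,634 cartons
Annual ordering cost = (D/Q)·S = (44,500/1,634) × 120 = $3,268.05
Annual holding cost  = (Q/2)·H = (1,634/2) × 4 = $3,268.00
Total = $3,268.05 + $3,268.00 = $6,536.05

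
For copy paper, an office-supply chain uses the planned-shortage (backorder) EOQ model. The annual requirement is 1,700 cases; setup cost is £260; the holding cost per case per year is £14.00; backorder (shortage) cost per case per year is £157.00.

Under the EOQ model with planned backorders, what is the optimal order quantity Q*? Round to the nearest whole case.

Basic EOQ = √(2·1,700·260/14) = 251.282
Backorder adjustment √((H+b)/b) = √((14+157)/157) = 1.0436
Q* = 251.282 × 1.0436 ≈ 262.25

262 cases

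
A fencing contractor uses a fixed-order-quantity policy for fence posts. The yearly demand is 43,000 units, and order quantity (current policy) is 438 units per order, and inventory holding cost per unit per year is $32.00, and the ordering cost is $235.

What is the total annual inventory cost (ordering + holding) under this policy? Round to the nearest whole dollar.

Ordering: D/Q × S = 43,000/438 × $235 = $23,070.78
Holding:  Q/2 × H = 438/2 × $32 = $7,008.00
Total = $23,070.78 + $7,008.00 = $30,078.78

$30,079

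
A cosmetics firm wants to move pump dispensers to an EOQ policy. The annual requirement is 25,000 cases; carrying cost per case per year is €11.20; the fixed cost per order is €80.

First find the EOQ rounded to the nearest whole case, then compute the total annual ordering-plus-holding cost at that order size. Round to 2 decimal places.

€6,693.28

2DS/H = 2·25,000·80/11.2 = 357,142.86
EOQ = √357,142.86 ≈ 597.61 → Q = 598 cases
Annual ordering cost = (D/Q)·S = (25,000/598) × 80 = €3,344.48
Annual holding cost  = (Q/2)·H = (598/2) × 11.2 = €3,348.80
Total = €3,344.48 + €3,348.80 = €6,693.28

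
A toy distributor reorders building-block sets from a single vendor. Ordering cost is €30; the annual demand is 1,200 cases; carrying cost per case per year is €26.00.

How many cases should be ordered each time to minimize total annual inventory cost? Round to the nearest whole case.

2DS/H = 2·1,200·30/26 = 2,769.23
EOQ = √2,769.23 ≈ 52.62

53 cases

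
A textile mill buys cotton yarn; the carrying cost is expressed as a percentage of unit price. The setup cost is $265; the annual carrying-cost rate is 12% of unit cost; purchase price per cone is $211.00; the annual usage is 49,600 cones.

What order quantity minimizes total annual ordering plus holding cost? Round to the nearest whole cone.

Holding cost per cone per year: H = 12% × $211 = $25.3200
2DS/H = 2·49,600·265/25.32 = 1,038,230.65
EOQ = √1,038,230.65 ≈ 1,018.94

1,019 cones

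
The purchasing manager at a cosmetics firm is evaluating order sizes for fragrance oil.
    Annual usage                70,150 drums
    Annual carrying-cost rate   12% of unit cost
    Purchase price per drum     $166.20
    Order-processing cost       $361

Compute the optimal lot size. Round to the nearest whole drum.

1,594 drums

H = i·C = 0.12 × $166.2 = $19.9440 per drum-year
Optimal lot size Q* = (2 × 70,150 × $361 / $19.944)^½ ≈ 1,593.59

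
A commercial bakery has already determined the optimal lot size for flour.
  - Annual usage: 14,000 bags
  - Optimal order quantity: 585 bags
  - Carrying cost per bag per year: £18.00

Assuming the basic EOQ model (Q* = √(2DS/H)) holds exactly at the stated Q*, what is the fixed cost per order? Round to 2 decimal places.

From Q* = √(2DS/H) ⇒ Q*² = 2DS/H.
S = Q²H / (2D) = 585² × 18 / (2 × 14,000) = 220.0018

£220.00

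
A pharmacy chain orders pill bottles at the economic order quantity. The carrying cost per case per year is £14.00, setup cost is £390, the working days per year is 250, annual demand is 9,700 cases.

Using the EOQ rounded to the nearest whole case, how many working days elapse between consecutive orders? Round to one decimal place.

18.9 days

EOQ = √(2DS/H) = √(2 × 9,700 × 390 / 14)
    = √(540,428.57) ≈ 735.14 → Q = 735 cases
Days between orders = 250 / (D/Q) = 250 / 13.197 ≈ 18.943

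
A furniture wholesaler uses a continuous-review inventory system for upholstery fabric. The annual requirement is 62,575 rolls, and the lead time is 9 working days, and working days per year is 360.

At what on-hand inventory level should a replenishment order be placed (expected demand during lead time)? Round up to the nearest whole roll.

1,565 rolls

Daily demand d = 62,575 / 360 = 173.819 rolls/day
Demand during lead time = 173.819 × 9 = 1,564.38
Reorder point = 1,564.38 → round up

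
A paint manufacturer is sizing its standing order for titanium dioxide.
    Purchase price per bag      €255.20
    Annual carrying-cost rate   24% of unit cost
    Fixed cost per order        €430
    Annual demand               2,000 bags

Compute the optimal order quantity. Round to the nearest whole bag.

Carrying cost H = €255.2 × 24% = €61.2480/bag/yr
2DS/H = 2·2,000·430/61.248 = 28,082.55
EOQ = √28,082.55 ≈ 167.58

168 bags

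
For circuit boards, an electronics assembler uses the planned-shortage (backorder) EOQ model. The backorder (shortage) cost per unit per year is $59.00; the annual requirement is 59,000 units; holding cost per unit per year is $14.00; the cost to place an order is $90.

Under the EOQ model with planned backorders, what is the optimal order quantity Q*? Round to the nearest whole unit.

969 units

Q* = √(2DS/H) · √((H + b)/b)
   = √(2 × 59,000 × 90 / 14) · √((14 + 59) / 59)
   = 870.960 × 1.1123 ≈ 968.80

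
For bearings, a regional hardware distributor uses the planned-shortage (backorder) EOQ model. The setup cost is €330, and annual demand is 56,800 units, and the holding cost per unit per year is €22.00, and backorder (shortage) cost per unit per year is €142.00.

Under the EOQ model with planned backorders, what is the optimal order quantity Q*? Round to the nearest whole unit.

Basic EOQ = √(2·56,800·330/22) = 1,305.374
Backorder adjustment √((H+b)/b) = √((22+142)/142) = 1.0747
Q* = 1,305.374 × 1.0747 ≈ 1,402.85

1,403 units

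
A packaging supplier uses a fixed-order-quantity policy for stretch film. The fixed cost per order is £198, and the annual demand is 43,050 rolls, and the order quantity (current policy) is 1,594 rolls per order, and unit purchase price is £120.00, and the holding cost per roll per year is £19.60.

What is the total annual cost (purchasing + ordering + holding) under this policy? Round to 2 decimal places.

Orders/yr = 43,050/1,594 = 27.008; ordering cost = 27.008 × £198 = £5,347.49
Average inventory = 1,594/2 = 797; holding cost = 797 × £19.6 = £15,621.20
Purchase cost = D·C = 43,050 × 120 = £5,166,000.00
Total = £5,347.49 + £15,621.20 + £5,166,000.00 = £5,186,968.69

£5,186,968.69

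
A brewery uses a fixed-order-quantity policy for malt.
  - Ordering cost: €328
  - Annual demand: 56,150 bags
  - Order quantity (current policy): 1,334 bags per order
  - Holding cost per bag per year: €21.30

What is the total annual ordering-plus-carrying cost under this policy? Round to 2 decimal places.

Ordering: D/Q × S = 56,150/1,334 × €328 = €13,806.00
Holding:  Q/2 × H = 1,334/2 × €21.3 = €14,207.10
Total = €13,806.00 + €14,207.10 = €28,013.10

€28,013.10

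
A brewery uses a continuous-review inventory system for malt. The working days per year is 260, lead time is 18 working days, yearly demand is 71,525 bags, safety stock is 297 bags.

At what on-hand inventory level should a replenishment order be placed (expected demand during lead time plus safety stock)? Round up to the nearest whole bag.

Daily demand d = 71,525 / 260 = 275.096 bags/day
Demand during lead time = 275.096 × 18 = 4,951.73
Reorder point = 4,951.73 + 297 = 5,248.73 → round up

5,249 bags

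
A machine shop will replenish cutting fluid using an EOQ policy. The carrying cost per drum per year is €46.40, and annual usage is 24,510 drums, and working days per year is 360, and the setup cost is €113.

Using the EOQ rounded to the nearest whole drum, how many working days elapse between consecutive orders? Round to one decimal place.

Q* = √(2·D·S / H) = √(2·24,510·113 / 46.4) = √119,380.6 ≈ 345.51 → Q = 346 drums
Cycle time = (working days × Q)/D = (360 × 346) / 24,510 = 5.082 days

5.1 days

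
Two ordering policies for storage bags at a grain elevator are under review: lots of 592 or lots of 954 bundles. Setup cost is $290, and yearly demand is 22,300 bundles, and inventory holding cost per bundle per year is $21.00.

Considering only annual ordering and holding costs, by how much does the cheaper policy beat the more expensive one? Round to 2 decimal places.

$344.16

TC(Q) = (D/Q)S + (Q/2)H
TC(592) = (22,300/592)×290 + (592/2)×21 = $17,139.99
TC(954) = (22,300/954)×290 + (954/2)×21 = $16,795.83
Cheaper: Q = 954.  Difference = $344.16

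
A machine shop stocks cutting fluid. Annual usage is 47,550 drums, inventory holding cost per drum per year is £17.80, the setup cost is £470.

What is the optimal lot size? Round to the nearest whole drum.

1,585 drums

Q* = √(2·D·S / H) = √(2·47,550·470 / 17.8) = √2,511,067.4 ≈ 1,584.63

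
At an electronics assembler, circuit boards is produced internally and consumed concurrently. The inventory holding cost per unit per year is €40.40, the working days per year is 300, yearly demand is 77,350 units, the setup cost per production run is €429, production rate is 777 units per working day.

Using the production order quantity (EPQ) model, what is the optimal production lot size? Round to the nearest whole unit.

1,568 units

Daily demand d = 77,350/300 = 257.833; p = 777; 1 − d/p = 0.66817
EPQ = √(2DS / (H(1 − d/p)))
    = √(2 × 77,350 × 429 / (40.4 × 0.66817)) ≈ 1,567.98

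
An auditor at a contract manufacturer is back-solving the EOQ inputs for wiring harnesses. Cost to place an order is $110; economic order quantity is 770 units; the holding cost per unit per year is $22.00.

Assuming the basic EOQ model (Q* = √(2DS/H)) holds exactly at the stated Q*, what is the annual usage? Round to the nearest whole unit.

EOQ relation: Q² = 2DS/H, so rearrange for the unknown.
D = Q²H / (2S) = 770² × 22 / (2 × 110) = 59,290.00

59,290 units per year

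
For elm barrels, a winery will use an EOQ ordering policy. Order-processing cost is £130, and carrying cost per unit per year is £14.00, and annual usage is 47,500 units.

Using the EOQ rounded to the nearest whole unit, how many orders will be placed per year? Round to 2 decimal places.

Q* = √(2·D·S / H) = √(2·47,500·130 / 14) = √882,142.9 ≈ 939.22 → Q = 939
Orders per year = D/Q = 47,500 / 939 = 50.586

50.59 orders per year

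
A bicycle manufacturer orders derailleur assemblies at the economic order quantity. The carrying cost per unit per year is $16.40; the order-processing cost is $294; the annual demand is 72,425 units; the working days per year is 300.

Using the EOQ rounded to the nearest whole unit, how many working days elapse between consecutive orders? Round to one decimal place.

Q* = √(2·D·S / H) = √(2·72,425·294 / 16.4) = √2,596,701.2 ≈ 1,611.43 → Q = 1,611 units
T = Q/D × 300 days = 1,611/72,425 × 300 = 6.673 days

6.7 days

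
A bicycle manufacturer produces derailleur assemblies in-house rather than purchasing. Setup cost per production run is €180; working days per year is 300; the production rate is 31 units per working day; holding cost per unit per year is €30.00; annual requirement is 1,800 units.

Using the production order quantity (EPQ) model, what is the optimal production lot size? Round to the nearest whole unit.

164 units

d = 1,800/300 = 6.0000 units/day;  effective holding cost H(1 − d/p) = 30·(1 − 6.0000/31) = 24.19355
Q* = √(2DS / H_eff) = √(2·1,800·180 / 24.19355) ≈ 163.66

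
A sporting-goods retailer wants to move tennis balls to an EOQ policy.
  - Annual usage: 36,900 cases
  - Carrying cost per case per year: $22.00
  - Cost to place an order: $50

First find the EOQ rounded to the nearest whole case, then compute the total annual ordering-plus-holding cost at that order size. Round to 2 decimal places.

EOQ = √(2DS/H) = √(2 × 36,900 × 50 / 22)
    = √(167,727.27) ≈ 409.55 → Q = 410 cases
Orders/yr = 36,900/410 = 90.000; ordering cost = 90.000 × $50 = $4,500.00
Average inventory = 410/2 = 205; holding cost = 205 × $22 = $4,510.00
Total = $4,500.00 + $4,510.00 = $9,010.00

$9,010.00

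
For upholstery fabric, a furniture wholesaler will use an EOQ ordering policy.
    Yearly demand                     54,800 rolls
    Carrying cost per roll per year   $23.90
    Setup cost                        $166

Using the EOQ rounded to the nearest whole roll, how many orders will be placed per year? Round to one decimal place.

Optimal lot size Q* = (2 × 54,800 × $166 / $23.9)^½ ≈ 872.49 → Q = 872
N = D/Q = 54,800/872 ≈ 62.844 orders/yr

62.8 orders per year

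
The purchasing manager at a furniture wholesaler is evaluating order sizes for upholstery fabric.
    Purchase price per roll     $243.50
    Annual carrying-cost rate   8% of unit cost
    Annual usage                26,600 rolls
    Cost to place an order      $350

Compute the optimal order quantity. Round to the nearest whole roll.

978 rolls

Carrying cost H = $243.5 × 8% = $19.4800/roll/yr
Optimal lot size Q* = (2 × 26,600 × $350 / $19.48)^½ ≈ 977.68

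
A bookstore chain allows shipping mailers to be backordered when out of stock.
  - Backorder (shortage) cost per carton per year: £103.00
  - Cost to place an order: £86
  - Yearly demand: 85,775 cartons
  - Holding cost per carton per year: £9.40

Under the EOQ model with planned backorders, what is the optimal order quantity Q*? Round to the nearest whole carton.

1,309 cartons

Basic EOQ = √(2·85,775·86/9.4) = 1,252.797
Backorder adjustment √((H+b)/b) = √((9.4+103)/103) = 1.0446
Q* = 1,252.797 × 1.0446 ≈ 1,308.72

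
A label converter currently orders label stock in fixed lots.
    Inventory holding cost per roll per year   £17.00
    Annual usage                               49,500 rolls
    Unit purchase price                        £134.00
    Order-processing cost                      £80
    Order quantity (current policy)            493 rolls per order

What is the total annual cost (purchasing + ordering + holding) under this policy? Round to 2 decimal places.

Ordering: D/Q × S = 49,500/493 × £80 = £8,032.45
Holding:  Q/2 × H = 493/2 × £17 = £4,190.50
Purchase cost = D·C = 49,500 × 134 = £6,633,000.00
Total = £8,032.45 + £4,190.50 + £6,633,000.00 = £6,645,222.95

£6,645,222.95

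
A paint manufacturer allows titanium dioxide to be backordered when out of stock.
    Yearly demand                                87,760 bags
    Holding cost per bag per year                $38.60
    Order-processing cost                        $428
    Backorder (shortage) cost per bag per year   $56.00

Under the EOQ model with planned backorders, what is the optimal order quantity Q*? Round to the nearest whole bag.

Basic EOQ = √(2·87,760·428/38.6) = 1,395.056
Backorder adjustment √((H+b)/b) = √((38.6+56)/56) = 1.2997
Q* = 1,395.056 × 1.2997 ≈ 1,813.19

1,813 bags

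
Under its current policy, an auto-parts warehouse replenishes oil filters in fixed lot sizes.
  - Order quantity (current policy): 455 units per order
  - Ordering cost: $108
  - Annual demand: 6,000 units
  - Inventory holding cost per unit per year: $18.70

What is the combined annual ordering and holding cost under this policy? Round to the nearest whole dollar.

$5,678

Orders/yr = 6,000/455 = 13.187; ordering cost = 13.187 × $108 = $1,424.18
Average inventory = 455/2 = 227.5; holding cost = 227.5 × $18.7 = $4,254.25
Total = $1,424.18 + $4,254.25 = $5,678.43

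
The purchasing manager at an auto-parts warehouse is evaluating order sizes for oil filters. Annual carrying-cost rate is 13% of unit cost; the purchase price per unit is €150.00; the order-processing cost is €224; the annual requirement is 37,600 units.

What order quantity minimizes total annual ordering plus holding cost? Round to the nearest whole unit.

929 units

Holding cost per unit per year: H = 13% × €150 = €19.5000
EOQ = √(2DS/H) = √(2 × 37,600 × 224 / 19.5)
    = √(863,835.90) ≈ 929.43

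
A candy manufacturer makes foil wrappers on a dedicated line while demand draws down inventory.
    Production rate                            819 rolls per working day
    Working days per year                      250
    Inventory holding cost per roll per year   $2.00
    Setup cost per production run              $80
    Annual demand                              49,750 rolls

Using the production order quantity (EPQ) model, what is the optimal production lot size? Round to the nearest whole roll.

d = 49,750/250 = 199.0000 rolls/day;  effective holding cost H(1 − d/p) = 2·(1 − 199.0000/819) = 1.51404
Q* = √(2DS / H_eff) = √(2·49,750·80 / 1.51404) ≈ 2,292.91

2,293 rolls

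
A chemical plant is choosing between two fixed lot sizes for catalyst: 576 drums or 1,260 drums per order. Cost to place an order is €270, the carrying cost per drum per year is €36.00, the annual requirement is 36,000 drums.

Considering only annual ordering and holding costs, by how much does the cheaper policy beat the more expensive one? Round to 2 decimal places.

Annual cost at Q: ordering D·S/Q plus holding Q·H/2.
TC(576) = (36,000/576)×270 + (576/2)×36 = €27,243.00
TC(1,260) = (36,000/1,260)×270 + (1,260/2)×36 = €30,394.29
Lots of 576 are cheaper by €3,151.29.

€3,151.29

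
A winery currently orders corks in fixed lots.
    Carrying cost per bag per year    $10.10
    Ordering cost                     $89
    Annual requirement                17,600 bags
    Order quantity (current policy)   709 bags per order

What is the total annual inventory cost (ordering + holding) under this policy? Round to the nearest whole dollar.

Annual ordering cost = (D/Q)·S = (17,600/709) × 89 = $2,209.31
Annual holding cost  = (Q/2)·H = (709/2) × 10.1 = $3,580.45
Total = $2,209.31 + $3,580.45 = $5,789.76

$5,790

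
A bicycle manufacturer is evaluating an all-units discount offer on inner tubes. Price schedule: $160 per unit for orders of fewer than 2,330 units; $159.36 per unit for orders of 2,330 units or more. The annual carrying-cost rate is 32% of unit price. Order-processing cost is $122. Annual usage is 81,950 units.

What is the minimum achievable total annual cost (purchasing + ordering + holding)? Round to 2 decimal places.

H₁ = 32%×$160 = $51.2000;  H₂ = 32%×$159.36 = $50.9952
EOQ₁ = √(2×81,950×122/51.2000) = 624.93  (< 2,330, feasible at tier 1)
EOQ₂ = √(2×81,950×122/50.9952) = 626.19  (< 2,330 → use Q = 2,330 at tier-2 price)
TC(tier 1 (EOQ₁), Q≈624.9) = $13,143,996.64
TC(tier 2, Q≈2,330.0) = $13,123,252.35
Minimum at tier 2: $13,123,252.35

$13,123,252.35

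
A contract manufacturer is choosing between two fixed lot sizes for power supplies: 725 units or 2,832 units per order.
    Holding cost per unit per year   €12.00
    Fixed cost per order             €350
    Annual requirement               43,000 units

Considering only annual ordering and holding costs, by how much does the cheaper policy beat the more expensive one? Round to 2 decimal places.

Annual cost at Q: ordering D·S/Q plus holding Q·H/2.
TC(725) = (43,000/725)×350 + (725/2)×12 = €25,108.62
TC(2,832) = (43,000/2,832)×350 + (2,832/2)×12 = €22,306.27
Cheaper: Q = 2,832.  Difference = €2,802.36

€2,802.36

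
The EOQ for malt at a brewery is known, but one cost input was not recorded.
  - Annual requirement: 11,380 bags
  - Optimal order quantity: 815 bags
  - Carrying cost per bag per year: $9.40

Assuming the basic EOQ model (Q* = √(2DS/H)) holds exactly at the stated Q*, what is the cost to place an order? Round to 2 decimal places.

EOQ relation: Q² = 2DS/H, so rearrange for the unknown.
S = Q²H / (2D) = 815² × 9.4 / (2 × 11,380) = 274.3284

$274.33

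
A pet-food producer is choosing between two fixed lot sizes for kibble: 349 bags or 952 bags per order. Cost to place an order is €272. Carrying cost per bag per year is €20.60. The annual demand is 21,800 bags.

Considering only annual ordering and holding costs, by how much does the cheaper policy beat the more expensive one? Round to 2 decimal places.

TC(Q) = (D/Q)S + (Q/2)H
TC(349) = (21,800/349)×272 + (349/2)×20.6 = €20,584.96
TC(952) = (21,800/952)×272 + (952/2)×20.6 = €16,034.17
|ΔTC| = |€20,584.96 − €16,034.17| = €4,550.79

€4,550.79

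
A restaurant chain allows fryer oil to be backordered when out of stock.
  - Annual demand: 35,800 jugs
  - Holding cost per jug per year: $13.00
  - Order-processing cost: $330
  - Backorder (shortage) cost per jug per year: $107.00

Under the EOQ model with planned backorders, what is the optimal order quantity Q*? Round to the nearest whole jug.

1,428 jugs

Q* = √(2DS/H) · √((H + b)/b)
   = √(2 × 35,800 × 330 / 13) · √((13 + 107) / 107)
   = 1,348.161 × 1.0590 ≈ 1,427.71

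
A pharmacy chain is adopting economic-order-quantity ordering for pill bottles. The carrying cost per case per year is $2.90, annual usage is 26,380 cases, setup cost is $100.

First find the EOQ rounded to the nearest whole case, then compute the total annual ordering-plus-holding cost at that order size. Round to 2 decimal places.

$3,911.57

EOQ = √(2DS/H) = √(2 × 26,380 × 100 / 2.9)
    = √(1,819,310.34) ≈ 1,348.82 → Q = 1,349 cases
Ordering: D/Q × S = 26,380/1,349 × $100 = $1,955.52
Holding:  Q/2 × H = 1,349/2 × $2.9 = $1,956.05
Total = $1,955.52 + $1,956.05 = $3,911.57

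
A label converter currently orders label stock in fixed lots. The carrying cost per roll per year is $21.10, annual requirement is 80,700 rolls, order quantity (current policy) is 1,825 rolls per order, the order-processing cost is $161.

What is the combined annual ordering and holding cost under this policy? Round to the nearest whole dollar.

$26,373

Annual ordering cost = (D/Q)·S = (80,700/1,825) × 161 = $7,119.29
Annual holding cost  = (Q/2)·H = (1,825/2) × 21.1 = $19,253.75
Total = $7,119.29 + $19,253.75 = $26,373.04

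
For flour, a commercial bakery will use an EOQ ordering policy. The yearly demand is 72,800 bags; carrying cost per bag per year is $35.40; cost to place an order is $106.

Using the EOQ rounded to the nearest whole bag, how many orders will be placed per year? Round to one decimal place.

110.3 orders per year

2DS/H = 2·72,800·106/35.4 = 435,977.40
EOQ = √435,977.40 ≈ 660.29 → Q = 660
Orders per year = D/Q = 72,800 / 660 = 110.303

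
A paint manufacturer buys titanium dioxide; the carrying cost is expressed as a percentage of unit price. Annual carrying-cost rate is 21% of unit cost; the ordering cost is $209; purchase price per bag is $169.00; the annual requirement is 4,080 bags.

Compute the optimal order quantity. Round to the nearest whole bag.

Carrying cost H = $169 × 21% = $35.4900/bag/yr
EOQ = √(2DS/H) = √(2 × 4,080 × 209 / 35.49)
    = √(48,054.10) ≈ 219.21

219 bags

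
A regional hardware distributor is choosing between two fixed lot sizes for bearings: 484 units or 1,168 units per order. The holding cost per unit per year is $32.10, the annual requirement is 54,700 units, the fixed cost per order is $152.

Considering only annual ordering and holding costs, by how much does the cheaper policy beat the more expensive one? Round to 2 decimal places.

For each Q, cost = (D/Q)·S + (Q/2)·H.
TC(484) = (54,700/484)×152 + (484/2)×32.1 = $24,946.71
TC(1,168) = (54,700/1,168)×152 + (1,168/2)×32.1 = $25,864.89
|ΔTC| = |$24,946.71 − $25,864.89| = $918.18

$918.18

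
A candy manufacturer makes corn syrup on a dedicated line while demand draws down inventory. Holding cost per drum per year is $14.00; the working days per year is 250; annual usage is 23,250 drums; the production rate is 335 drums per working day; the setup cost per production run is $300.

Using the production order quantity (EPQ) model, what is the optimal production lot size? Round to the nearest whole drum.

1,174 drums

d = 23,250/250 = 93.0000 drums/day;  effective holding cost H(1 − d/p) = 14·(1 − 93.0000/335) = 10.11343
Q* = √(2DS / H_eff) = √(2·23,250·300 / 10.11343) ≈ 1,174.46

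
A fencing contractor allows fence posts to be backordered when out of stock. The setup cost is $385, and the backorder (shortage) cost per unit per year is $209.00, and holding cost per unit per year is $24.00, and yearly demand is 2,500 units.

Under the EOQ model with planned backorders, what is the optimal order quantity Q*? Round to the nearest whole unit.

Basic EOQ = √(2·2,500·385/24) = 283.211
Backorder adjustment √((H+b)/b) = √((24+209)/209) = 1.0559
Q* = 283.211 × 1.0559 ≈ 299.03

299 units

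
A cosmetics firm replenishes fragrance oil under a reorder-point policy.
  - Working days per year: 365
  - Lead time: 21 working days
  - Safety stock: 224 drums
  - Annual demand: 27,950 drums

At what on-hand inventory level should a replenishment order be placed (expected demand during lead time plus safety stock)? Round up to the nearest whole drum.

Daily demand d = 27,950 / 365 = 76.575 drums/day
Demand during lead time = 76.575 × 21 = 1,608.08
Reorder point = 1,608.08 + 224 = 1,832.08 → round up

1,833 drums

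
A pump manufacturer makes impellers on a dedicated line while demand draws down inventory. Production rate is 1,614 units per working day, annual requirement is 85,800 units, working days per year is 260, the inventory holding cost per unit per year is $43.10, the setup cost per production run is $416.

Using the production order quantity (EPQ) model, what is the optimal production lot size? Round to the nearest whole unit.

d = 85,800/260 = 330.0000 units/day;  effective holding cost H(1 − d/p) = 43.1·(1 − 330.0000/1614) = 34.28773
Q* = √(2DS / H_eff) = √(2·85,800·416 / 34.28773) ≈ 1,442.90

1,443 units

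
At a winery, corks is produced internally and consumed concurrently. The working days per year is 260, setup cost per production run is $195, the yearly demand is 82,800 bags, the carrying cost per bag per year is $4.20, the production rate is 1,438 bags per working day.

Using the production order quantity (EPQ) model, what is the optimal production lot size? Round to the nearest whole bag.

d = 82,800/260 = 318.4615 bags/day;  effective holding cost H(1 − d/p) = 4.2·(1 − 318.4615/1438) = 3.26986
Q* = √(2DS / H_eff) = √(2·82,800·195 / 3.26986) ≈ 3,142.55

3,143 bags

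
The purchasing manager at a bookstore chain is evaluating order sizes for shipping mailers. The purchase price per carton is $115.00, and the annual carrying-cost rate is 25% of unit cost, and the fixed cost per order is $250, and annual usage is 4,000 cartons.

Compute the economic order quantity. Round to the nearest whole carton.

Holding cost per carton per year: H = 25% × $115 = $28.7500
Optimal lot size Q* = (2 × 4,000 × $250 / $28.75)^½ ≈ 263.75

264 cartons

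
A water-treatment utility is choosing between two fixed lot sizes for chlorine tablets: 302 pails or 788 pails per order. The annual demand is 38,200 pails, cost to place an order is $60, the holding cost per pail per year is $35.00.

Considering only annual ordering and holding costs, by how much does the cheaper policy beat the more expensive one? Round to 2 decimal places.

For each Q, cost = (D/Q)·S + (Q/2)·H.
TC(302) = (38,200/302)×60 + (302/2)×35 = $12,874.40
TC(788) = (38,200/788)×60 + (788/2)×35 = $16,698.63
Lots of 302 are cheaper by $3,824.23.

$3,824.23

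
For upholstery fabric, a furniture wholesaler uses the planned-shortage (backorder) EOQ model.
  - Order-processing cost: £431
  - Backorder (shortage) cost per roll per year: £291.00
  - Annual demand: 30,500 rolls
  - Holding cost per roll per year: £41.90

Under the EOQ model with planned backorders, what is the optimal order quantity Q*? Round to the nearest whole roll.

Basic EOQ = √(2·30,500·431/41.9) = 792.130
Backorder adjustment √((H+b)/b) = √((41.9+291)/291) = 1.0696
Q* = 792.130 × 1.0696 ≈ 847.24

847 rolls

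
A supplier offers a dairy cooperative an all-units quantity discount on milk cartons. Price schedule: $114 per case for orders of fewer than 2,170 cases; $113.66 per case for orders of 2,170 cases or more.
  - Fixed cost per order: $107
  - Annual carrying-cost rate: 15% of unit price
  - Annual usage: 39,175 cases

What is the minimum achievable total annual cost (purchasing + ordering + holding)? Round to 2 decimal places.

H₁ = 15%×$114 = $17.1000;  H₂ = 15%×$113.66 = $17.0490
EOQ₁ = √(2×39,175×107/17.1000) = 700.19  (< 2,170, feasible at tier 1)
EOQ₂ = √(2×39,175×107/17.0490) = 701.23  (< 2,170 → use Q = 2,170 at tier-2 price)
TC(tier 1 (EOQ₁), Q≈700.2) = $4,477,923.18
TC(tier 2, Q≈2,170.0) = $4,473,060.34
Minimum at tier 2: $4,473,060.34

$4,473,060.34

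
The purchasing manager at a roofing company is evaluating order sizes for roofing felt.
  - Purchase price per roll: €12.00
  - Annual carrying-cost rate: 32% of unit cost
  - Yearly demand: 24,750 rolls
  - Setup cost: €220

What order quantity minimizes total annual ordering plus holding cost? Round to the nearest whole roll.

H = i·C = 0.32 × €12 = €3.8400 per roll-year
Optimal lot size Q* = (2 × 24,750 × €220 / €3.84)^½ ≈ 1,684.02

1,684 rolls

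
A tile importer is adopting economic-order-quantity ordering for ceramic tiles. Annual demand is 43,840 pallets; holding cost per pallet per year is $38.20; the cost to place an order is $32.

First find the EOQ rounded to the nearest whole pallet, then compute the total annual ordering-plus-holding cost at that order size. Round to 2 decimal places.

2DS/H = 2·43,840·32/38.2 = 73,449.21
EOQ = √73,449.21 ≈ 271.02 → Q = 271 pallets
Annual ordering cost = (D/Q)·S = (43,840/271) × 32 = $5,176.68
Annual holding cost  = (Q/2)·H = (271/2) × 38.2 = $5,176.10
Total = $5,176.68 + $5,176.10 = $10,352.78

$10,352.78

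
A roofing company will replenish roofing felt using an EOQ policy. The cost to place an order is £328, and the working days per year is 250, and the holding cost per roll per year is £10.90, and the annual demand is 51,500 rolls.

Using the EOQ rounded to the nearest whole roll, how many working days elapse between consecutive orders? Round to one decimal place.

8.5 days

2DS/H = 2·51,500·328/10.9 = 3,099,449.54
EOQ = √3,099,449.54 ≈ 1,760.53 → Q = 1,761 rolls
T = Q/D × 250 days = 1,761/51,500 × 250 = 8.549 days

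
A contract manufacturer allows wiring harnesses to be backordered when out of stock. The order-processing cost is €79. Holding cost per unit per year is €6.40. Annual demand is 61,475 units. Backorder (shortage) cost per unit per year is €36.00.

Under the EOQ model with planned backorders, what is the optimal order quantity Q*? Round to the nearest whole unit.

1,337 units

Basic EOQ = √(2·61,475·79/6.4) = 1,231.935
Backorder adjustment √((H+b)/b) = √((6.4+36)/36) = 1.0853
Q* = 1,231.935 × 1.0853 ≈ 1,336.96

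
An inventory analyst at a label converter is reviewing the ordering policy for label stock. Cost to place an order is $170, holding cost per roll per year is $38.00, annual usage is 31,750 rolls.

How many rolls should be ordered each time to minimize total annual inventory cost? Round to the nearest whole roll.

Optimal lot size Q* = (2 × 31,750 × $170 / $38)^½ ≈ 532.99

533 rolls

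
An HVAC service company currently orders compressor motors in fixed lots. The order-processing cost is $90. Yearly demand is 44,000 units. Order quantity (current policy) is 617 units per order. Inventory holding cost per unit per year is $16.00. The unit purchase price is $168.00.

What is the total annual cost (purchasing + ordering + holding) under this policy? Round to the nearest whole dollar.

$7,403,354

Orders/yr = 44,000/617 = 71.313; ordering cost = 71.313 × $90 = $6,418.15
Average inventory = 617/2 = 308.5; holding cost = 308.5 × $16 = $4,936.00
Purchase cost = D·C = 44,000 × 168 = $7,392,000.00
Total = $6,418.15 + $4,936.00 + $7,392,000.00 = $7,403,354.15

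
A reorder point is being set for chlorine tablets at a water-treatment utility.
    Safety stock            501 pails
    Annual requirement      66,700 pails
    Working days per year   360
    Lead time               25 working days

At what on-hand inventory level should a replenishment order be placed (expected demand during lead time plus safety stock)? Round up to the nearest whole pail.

Daily demand d = 66,700 / 360 = 185.278 pails/day
Demand during lead time = 185.278 × 25 = 4,631.94
Reorder point = 4,631.94 + 501 = 5,132.94 → round up

5,133 pails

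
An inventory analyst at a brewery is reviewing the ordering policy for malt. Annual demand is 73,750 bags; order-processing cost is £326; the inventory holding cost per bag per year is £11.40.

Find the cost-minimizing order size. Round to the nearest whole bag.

Optimal lot size Q* = (2 × 73,750 × £326 / £11.4)^½ ≈ 2,053.77

2,054 bags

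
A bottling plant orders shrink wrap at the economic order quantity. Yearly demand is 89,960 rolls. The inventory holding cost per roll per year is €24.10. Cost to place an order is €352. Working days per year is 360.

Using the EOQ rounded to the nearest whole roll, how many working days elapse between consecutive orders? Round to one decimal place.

6.5 days

2DS/H = 2·89,960·352/24.1 = 2,627,877.18
EOQ = √2,627,877.18 ≈ 1,621.07 → Q = 1,621 rolls
T = Q/D × 360 days = 1,621/89,960 × 360 = 6.487 days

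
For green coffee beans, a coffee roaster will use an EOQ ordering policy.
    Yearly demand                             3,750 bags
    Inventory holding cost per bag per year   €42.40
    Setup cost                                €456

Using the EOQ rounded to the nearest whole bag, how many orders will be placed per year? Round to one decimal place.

Q* = √(2·D·S / H) = √(2·3,750·456 / 42.4) = √80,660.4 ≈ 284.01 → Q = 284
Orders per year = D/Q = 3,750 / 284 = 13.204

13.2 orders per year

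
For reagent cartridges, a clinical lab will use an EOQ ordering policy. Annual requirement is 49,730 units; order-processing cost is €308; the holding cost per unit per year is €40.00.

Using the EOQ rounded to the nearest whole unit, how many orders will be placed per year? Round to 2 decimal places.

56.83 orders per year

Q* = √(2·D·S / H) = √(2·49,730·308 / 40) = √765,842.0 ≈ 875.12 → Q = 875
N = D/Q = 49,730/875 ≈ 56.834 orders/yr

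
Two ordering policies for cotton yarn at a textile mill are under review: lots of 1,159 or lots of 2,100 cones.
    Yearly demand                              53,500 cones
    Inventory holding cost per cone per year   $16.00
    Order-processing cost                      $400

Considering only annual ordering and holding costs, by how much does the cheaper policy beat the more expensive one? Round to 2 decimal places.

$745.72

For each Q, cost = (D/Q)·S + (Q/2)·H.
TC(1,159) = (53,500/1,159)×400 + (1,159/2)×16 = $27,736.19
TC(2,100) = (53,500/2,100)×400 + (2,100/2)×16 = $26,990.48
Lots of 2,100 are cheaper by $745.72.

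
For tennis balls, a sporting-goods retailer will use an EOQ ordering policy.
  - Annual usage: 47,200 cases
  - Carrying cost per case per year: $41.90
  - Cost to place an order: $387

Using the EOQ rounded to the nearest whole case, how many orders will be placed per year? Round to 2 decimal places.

2DS/H = 2·47,200·387/41.9 = 871,904.53
EOQ = √871,904.53 ≈ 933.76 → Q = 934
Orders per year = D/Q = 47,200 / 934 = 50.535

50.54 orders per year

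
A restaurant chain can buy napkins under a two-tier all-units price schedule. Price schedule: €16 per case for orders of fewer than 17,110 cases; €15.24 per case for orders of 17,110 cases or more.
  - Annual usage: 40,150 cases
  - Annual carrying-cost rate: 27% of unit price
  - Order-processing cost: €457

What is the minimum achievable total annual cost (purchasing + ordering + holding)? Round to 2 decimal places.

H₁ = 27%×€16 = €4.3200;  H₂ = 27%×€15.24 = €4.1148
EOQ₁ = √(2×40,150×457/4.3200) = 2,914.57  (< 17,110, feasible at tier 1)
EOQ₂ = √(2×40,150×457/4.1148) = 2,986.36  (< 17,110 → use Q = 17,110 at tier-2 price)
TC(tier 1 (EOQ₁), Q≈2,914.6) = €654,990.93
TC(tier 2, Q≈17,110.0) = €648,160.50
Minimum at tier 2: €648,160.50

€648,160.50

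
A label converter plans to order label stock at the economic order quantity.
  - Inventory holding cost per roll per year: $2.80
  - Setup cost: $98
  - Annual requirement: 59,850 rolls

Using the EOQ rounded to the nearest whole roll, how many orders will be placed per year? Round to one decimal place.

2DS/H = 2·59,850·98/2.8 = 4,189,500.00
EOQ = √4,189,500.00 ≈ 2,046.83 → Q = 2,047
N = D/Q = 59,850/2,047 ≈ 29.238 orders/yr

29.2 orders per year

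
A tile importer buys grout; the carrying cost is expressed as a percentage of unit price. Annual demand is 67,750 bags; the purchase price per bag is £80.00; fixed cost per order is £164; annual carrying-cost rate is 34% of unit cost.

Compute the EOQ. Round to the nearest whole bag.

904 bags

H = i·C = 0.34 × £80 = £27.2000 per bag-year
EOQ = √(2DS/H) = √(2 × 67,750 × 164 / 27.2)
    = √(816,985.29) ≈ 903.87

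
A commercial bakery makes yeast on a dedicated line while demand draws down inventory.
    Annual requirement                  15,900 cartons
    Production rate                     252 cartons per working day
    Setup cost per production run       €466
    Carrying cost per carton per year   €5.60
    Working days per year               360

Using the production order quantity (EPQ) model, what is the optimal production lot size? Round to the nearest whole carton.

d = 15,900/360 = 44.1667 cartons/day;  effective holding cost H(1 − d/p) = 5.6·(1 − 44.1667/252) = 4.61852
Q* = √(2DS / H_eff) = √(2·15,900·466 / 4.61852) ≈ 1,791.25

1,791 cartons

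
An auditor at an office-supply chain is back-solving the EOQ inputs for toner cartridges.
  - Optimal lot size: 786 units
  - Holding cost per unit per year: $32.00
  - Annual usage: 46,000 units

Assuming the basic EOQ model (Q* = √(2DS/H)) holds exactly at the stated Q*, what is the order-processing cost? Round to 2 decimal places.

EOQ relation: Q² = 2DS/H, so rearrange for the unknown.
S = Q²H / (2D) = 786² × 32 / (2 × 46,000) = 214.8856

$214.89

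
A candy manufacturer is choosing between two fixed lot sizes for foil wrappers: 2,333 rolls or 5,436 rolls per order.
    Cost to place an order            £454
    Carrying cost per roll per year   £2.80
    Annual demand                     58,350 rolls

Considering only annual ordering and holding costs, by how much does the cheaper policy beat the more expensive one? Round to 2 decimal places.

£2,137.43

TC(Q) = (D/Q)S + (Q/2)H
TC(2,333) = (58,350/2,333)×454 + (2,333/2)×2.8 = £14,621.06
TC(5,436) = (58,350/5,436)×454 + (5,436/2)×2.8 = £12,483.63
Cheaper: Q = 5,436.  Difference = £2,137.43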